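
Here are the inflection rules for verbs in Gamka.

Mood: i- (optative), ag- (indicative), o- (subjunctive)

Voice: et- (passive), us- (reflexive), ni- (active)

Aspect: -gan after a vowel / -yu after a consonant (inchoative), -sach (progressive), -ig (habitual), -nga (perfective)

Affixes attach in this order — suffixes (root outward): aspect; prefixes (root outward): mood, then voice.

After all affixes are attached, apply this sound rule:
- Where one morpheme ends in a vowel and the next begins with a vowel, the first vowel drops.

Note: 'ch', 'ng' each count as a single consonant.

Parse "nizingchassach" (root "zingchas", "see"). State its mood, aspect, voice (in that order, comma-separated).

optative, progressive, active

Segment: ni-i-zingchas-sach.
mood: i- → optative.
aspect: -sach → progressive.
voice: ni- → active.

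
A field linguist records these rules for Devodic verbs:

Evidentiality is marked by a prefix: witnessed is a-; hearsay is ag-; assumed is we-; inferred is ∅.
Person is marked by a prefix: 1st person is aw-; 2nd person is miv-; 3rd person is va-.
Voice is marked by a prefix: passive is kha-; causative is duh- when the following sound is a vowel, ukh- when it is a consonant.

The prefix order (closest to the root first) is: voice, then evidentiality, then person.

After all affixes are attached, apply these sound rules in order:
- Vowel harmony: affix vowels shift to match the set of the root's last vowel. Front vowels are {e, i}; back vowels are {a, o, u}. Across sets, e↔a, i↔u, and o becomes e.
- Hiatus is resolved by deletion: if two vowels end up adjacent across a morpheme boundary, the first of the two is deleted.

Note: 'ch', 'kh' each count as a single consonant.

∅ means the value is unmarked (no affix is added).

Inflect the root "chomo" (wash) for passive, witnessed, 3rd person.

Attach voice passive kha- → khachomo.
Attach evidentiality witnessed a- → akhachomo.
Attach person 3rd person va- → vaakhachomo.
Vowel harmony: no change.
Apply vowel deletion: vaakhachomo → vakhachomo.

vakhachomo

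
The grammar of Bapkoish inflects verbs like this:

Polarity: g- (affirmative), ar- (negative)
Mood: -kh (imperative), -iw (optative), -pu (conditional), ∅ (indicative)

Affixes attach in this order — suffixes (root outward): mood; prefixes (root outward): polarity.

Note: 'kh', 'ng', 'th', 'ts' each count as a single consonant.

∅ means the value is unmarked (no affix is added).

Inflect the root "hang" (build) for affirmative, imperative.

ghangkh

Attach polarity affirmative g- → ghang.
Attach mood imperative -kh → ghangkh.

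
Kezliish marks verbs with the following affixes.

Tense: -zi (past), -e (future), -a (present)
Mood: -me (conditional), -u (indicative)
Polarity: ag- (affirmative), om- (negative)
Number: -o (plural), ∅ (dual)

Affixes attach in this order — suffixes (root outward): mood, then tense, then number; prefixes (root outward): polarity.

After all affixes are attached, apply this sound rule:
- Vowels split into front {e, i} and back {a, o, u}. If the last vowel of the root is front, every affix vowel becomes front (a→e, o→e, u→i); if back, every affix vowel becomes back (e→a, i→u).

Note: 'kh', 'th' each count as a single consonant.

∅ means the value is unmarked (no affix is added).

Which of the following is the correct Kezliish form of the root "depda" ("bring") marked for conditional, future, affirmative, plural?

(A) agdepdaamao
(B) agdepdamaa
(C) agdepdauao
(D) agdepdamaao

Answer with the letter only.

Attach mood conditional -me → depdame.
Attach polarity affirmative ag- → agdepdame.
Attach tense future -e → agdepdamee.
Attach number plural -o → agdepdameeo.
Apply vowel harmony: agdepdameeo → agdepdamaao.
So the correct form is agdepdamaao, option (D).
(A) agdepdaamao is wrong: it has the affixes in the wrong order.
(C) agdepdauao is wrong: it uses indicative instead of conditional for mood.
(B) agdepdamaa is wrong: it uses dual instead of plural for number.

D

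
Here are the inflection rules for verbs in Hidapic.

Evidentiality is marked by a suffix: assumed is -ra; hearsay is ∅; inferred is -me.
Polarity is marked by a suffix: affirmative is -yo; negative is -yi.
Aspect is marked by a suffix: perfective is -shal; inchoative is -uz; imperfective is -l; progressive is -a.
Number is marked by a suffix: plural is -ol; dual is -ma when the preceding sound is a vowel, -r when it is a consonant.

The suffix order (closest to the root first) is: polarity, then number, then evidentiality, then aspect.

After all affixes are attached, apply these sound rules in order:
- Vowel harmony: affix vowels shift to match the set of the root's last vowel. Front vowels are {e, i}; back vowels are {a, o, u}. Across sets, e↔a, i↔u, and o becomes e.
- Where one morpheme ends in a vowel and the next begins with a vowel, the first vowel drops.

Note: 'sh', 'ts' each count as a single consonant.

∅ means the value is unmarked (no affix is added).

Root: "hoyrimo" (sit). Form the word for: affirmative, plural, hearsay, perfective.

hoyrimoyolshal

Attach polarity affirmative -yo → hoyrimoyo.
Attach number plural -ol → hoyrimoyool.
evidentiality = hearsay: zero marking, form stays hoyrimoyool.
Attach aspect perfective -shal → hoyrimoyoolshal.
Vowel harmony: no change.
Apply vowel deletion: hoyrimoyoolshal → hoyrimoyolshal.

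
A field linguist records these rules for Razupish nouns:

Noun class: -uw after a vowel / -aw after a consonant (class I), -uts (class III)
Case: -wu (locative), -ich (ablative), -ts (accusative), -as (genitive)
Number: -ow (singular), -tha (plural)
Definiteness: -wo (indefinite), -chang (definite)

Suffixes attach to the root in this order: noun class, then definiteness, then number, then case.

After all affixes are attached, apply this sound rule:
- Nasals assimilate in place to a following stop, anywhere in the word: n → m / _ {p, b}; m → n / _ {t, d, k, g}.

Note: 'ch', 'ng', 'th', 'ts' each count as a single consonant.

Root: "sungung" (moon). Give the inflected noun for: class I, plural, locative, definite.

Attach noun class class I -aw (after consonant 'ng') → sungungaw.
Attach definiteness definite -chang → sungungawchang.
Attach number plural -tha → sungungawchangtha.
Attach case locative -wu → sungungawchangthawu.
Nasal assimilation: no change.

sungungawchangthawu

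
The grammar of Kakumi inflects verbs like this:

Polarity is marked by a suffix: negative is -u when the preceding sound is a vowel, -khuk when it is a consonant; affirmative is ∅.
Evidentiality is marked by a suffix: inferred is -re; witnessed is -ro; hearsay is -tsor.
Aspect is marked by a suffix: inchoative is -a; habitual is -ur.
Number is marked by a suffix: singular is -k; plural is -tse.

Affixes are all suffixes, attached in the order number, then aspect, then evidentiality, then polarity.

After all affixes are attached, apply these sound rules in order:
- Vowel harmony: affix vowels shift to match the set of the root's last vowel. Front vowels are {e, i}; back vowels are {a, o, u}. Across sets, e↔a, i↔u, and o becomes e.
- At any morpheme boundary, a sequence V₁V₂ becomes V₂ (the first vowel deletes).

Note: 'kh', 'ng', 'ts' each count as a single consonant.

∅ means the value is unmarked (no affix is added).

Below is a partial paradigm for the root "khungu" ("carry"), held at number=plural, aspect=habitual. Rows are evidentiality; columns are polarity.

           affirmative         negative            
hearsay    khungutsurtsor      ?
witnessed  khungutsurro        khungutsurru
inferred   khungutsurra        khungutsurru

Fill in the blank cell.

Attach number plural -tse → khungutse.
Attach aspect habitual -ur → khungutseur.
Attach evidentiality hearsay -tsor → khungutseurtsor.
Attach polarity negative -khuk (after consonant 'r') → khungutseurtsorkhuk.
Apply vowel harmony: khungutseurtsorkhuk → khungutsaurtsorkhuk.
Apply vowel deletion: khungutsaurtsorkhuk → khungutsurtsorkhuk.

khungutsurtsorkhuk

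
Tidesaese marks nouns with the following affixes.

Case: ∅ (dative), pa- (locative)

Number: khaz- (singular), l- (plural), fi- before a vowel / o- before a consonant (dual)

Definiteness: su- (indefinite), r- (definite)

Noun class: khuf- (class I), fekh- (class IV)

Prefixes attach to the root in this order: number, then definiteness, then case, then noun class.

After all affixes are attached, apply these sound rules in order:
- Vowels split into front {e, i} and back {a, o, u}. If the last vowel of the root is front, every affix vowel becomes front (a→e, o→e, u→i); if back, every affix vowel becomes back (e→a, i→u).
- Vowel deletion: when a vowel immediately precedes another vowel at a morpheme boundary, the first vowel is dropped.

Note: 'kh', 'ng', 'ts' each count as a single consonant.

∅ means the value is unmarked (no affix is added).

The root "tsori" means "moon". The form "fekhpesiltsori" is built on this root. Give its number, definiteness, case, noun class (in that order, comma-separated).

plural, indefinite, locative, class IV

Segment: fekh-pa-su-l-tsori.
number: l- → plural.
definiteness: su- → indefinite.
case: pa- → locative.
noun class: fekh- → class IV.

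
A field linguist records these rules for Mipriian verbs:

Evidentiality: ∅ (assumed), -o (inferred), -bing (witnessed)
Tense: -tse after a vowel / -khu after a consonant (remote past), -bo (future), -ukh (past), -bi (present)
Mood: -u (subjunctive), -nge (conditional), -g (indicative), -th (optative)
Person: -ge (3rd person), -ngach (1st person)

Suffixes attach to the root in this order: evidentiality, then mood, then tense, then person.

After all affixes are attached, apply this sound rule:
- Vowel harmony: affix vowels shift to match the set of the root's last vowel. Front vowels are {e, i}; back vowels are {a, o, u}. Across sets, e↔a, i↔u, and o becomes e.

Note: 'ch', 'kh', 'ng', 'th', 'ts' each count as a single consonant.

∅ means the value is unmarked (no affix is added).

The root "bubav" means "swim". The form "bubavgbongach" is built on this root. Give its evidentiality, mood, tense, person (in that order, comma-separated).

Segment: bubav-g-bo-ngach.
evidentiality: ∅ → assumed.
mood: -g → indicative.
tense: -bo → future.
person: -ngach → 1st person.

assumed, indicative, future, 1st person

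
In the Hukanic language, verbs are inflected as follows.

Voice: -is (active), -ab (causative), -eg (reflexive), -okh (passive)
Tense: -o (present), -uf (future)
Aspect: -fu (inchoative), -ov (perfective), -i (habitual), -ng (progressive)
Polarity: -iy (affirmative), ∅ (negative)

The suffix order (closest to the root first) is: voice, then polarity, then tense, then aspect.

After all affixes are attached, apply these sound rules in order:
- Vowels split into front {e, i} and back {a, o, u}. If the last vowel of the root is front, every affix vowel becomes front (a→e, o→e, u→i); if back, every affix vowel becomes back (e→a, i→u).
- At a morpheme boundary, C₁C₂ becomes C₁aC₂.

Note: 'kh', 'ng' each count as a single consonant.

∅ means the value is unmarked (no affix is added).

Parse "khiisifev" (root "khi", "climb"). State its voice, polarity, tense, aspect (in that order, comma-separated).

active, negative, future, perfective

Segment: khi-is-uf-ov.
voice: -is → active.
polarity: ∅ → negative.
tense: -uf → future.
aspect: -ov → perfective.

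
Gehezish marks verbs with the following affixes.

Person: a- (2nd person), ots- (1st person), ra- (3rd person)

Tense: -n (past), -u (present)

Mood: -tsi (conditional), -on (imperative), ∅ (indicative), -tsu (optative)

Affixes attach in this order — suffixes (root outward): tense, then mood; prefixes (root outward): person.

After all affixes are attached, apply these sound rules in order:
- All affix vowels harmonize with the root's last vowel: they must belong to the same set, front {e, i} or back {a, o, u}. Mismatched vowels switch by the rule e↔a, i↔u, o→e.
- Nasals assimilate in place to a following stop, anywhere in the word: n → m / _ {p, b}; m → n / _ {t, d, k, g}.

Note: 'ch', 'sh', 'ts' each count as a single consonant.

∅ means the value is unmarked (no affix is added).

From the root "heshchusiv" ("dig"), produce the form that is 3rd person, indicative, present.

reheshchusivi

Attach tense present -u → heshchusivu.
Attach person 3rd person ra- → raheshchusivu.
mood = indicative: zero marking, form stays raheshchusivu.
Apply vowel harmony: raheshchusivu → reheshchusivi.
Nasal assimilation: no change.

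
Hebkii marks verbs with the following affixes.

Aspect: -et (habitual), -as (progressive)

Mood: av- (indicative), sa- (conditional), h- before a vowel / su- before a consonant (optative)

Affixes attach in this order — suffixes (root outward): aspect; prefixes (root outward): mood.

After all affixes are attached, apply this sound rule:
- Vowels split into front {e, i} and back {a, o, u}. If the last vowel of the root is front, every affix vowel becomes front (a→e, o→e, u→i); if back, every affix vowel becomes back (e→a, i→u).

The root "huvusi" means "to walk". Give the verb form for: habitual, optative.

Attach mood optative su- (before consonant 'h') → suhuvusi.
Attach aspect habitual -et → suhuvusiet.
Apply vowel harmony: suhuvusiet → sihuvusiet.

sihuvusiet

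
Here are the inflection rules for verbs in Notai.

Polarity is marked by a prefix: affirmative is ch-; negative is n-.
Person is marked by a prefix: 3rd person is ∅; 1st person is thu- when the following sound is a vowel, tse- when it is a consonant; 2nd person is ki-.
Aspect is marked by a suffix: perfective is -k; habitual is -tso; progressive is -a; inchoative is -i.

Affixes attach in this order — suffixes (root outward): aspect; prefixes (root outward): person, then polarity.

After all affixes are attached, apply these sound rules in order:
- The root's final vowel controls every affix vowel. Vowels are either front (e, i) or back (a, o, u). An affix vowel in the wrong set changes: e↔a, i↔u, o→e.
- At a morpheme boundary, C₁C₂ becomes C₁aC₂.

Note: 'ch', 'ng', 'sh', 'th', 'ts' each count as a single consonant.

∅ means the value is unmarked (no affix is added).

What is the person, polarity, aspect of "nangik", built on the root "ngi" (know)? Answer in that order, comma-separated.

Segment: n-ngi-k.
person: ∅ → 3rd person.
polarity: n- → negative.
aspect: -k → perfective.

3rd person, negative, perfective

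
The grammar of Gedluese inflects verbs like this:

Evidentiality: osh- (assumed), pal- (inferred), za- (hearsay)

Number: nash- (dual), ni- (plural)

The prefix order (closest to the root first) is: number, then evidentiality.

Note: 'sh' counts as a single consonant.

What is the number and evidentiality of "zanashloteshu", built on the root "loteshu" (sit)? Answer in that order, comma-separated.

Segment: za-nash-loteshu.
number: nash- → dual.
evidentiality: za- → hearsay.

dual, hearsay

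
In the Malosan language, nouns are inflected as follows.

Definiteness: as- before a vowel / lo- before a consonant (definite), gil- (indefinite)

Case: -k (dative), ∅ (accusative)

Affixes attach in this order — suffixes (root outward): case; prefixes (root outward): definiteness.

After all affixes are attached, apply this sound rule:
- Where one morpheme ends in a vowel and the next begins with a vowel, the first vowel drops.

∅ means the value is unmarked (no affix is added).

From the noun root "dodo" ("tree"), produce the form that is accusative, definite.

Attach definiteness definite lo- (before consonant 'd') → lododo.
case = accusative: zero marking, form stays lododo.
Vowel deletion: no change.

lododo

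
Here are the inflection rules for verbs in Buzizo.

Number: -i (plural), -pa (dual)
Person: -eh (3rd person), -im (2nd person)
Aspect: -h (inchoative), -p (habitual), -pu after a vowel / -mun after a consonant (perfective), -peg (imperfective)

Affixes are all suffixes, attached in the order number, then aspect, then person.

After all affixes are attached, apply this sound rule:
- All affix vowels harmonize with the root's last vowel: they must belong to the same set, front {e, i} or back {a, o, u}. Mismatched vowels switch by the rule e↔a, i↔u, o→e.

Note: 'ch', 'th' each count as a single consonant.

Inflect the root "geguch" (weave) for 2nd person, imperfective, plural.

geguchupagum

Attach number plural -i → geguchi.
Attach aspect imperfective -peg → geguchipeg.
Attach person 2nd person -im → geguchipegim.
Apply vowel harmony: geguchipegim → geguchupagum.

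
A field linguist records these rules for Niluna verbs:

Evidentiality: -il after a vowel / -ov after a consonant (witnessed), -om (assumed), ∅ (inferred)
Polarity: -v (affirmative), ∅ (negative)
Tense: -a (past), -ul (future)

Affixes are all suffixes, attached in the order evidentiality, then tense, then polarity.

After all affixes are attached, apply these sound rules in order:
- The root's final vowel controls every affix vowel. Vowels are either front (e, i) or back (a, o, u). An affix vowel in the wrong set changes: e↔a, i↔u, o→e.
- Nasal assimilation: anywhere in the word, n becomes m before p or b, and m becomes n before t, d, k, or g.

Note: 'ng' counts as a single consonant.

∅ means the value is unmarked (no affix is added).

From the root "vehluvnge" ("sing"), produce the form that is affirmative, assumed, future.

Attach evidentiality assumed -om → vehluvngeom.
Attach tense future -ul → vehluvngeomul.
Attach polarity affirmative -v → vehluvngeomulv.
Apply vowel harmony: vehluvngeomulv → vehluvngeemilv.
Nasal assimilation: no change.

vehluvngeemilv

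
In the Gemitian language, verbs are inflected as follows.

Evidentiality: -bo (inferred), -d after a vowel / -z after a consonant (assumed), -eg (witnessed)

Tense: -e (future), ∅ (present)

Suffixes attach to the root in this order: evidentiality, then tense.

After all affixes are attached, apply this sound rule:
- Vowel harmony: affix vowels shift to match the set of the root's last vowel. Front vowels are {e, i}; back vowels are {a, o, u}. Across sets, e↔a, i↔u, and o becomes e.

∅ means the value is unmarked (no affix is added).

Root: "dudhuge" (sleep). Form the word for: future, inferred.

dudhugebee

Attach evidentiality inferred -bo → dudhugebo.
Attach tense future -e → dudhugeboe.
Apply vowel harmony: dudhugeboe → dudhugebee.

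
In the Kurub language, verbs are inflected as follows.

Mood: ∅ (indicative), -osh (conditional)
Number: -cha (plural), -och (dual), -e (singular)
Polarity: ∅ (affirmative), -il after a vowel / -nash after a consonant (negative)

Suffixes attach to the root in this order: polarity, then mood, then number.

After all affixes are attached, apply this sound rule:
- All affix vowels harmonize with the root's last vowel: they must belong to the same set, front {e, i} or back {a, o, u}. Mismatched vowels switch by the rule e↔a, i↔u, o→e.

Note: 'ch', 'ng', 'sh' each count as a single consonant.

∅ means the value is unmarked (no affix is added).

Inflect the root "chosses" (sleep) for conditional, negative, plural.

Attach polarity negative -nash (after consonant 's') → chossesnash.
Attach mood conditional -osh → chossesnashosh.
Attach number plural -cha → chossesnashoshcha.
Apply vowel harmony: chossesnashoshcha → chossesnesheshche.

chossesnesheshche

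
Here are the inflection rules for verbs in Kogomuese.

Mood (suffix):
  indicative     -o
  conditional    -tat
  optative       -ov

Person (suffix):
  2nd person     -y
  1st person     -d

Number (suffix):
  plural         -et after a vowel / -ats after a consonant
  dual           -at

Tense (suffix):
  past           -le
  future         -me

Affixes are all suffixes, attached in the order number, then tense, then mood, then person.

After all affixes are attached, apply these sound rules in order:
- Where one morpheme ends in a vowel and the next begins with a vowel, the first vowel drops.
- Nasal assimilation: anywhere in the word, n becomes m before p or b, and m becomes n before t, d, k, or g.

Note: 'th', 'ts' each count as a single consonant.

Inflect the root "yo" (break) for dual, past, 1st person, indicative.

Attach number dual -at → yoat.
Attach tense past -le → yoatle.
Attach mood indicative -o → yoatleo.
Attach person 1st person -d → yoatleod.
Apply vowel deletion: yoatleod → yatlod.
Nasal assimilation: no change.

yatlod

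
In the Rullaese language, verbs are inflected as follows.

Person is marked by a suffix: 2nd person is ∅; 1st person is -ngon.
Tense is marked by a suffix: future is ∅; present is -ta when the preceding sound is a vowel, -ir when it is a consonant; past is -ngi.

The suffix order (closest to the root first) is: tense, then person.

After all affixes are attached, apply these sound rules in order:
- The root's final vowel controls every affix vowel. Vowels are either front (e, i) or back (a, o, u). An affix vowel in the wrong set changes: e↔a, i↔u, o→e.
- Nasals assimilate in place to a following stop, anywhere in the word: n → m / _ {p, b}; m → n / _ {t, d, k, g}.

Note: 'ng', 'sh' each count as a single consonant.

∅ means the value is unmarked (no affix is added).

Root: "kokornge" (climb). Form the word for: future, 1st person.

kokorngengen

tense = future: zero marking, form stays kokornge.
Attach person 1st person -ngon → kokorngengon.
Apply vowel harmony: kokorngengon → kokorngengen.
Nasal assimilation: no change.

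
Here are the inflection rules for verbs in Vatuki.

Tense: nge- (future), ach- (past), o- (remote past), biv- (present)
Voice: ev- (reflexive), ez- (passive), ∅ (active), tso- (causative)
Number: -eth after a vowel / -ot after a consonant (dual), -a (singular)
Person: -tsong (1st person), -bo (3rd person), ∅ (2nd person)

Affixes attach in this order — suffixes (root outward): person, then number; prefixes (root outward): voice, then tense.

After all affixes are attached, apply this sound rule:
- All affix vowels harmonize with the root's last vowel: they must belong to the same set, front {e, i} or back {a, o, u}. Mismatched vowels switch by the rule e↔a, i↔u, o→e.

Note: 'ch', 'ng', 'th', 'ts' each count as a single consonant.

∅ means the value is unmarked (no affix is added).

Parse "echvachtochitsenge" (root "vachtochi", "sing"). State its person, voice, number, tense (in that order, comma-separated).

Segment: ach-vachtochi-tsong-a.
person: -tsong → 1st person.
voice: ∅ → active.
number: -a → singular.
tense: ach- → past.

1st person, active, singular, past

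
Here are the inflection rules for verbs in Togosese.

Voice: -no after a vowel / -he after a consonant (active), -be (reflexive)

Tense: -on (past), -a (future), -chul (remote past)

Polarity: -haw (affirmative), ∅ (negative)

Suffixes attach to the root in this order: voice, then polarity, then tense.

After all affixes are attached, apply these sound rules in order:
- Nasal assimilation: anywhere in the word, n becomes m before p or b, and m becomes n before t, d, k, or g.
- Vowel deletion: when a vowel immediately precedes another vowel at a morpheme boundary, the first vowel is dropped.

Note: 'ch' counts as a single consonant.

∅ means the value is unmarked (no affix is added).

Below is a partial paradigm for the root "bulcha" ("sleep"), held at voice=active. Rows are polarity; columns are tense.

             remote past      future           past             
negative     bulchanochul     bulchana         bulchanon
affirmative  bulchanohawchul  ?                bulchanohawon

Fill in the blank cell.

bulchanohawa

Attach voice active -no (after vowel 'a') → bulchano.
Attach polarity affirmative -haw → bulchanohaw.
Attach tense future -a → bulchanohawa.
Nasal assimilation: no change.
Vowel deletion: no change.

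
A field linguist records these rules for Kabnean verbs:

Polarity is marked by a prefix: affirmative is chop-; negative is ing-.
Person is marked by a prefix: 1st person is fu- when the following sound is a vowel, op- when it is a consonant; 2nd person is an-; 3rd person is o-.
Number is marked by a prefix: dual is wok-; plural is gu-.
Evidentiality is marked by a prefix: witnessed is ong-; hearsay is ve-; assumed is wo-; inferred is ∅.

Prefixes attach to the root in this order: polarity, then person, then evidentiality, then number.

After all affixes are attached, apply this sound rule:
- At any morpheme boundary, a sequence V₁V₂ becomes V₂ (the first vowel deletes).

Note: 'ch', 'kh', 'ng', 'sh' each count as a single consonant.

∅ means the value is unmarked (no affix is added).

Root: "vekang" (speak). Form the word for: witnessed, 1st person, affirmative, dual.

wokongopchopvekang

Attach polarity affirmative chop- → chopvekang.
Attach person 1st person op- (before consonant 'ch') → opchopvekang.
Attach evidentiality witnessed ong- → ongopchopvekang.
Attach number dual wok- → wokongopchopvekang.
Vowel deletion: no change.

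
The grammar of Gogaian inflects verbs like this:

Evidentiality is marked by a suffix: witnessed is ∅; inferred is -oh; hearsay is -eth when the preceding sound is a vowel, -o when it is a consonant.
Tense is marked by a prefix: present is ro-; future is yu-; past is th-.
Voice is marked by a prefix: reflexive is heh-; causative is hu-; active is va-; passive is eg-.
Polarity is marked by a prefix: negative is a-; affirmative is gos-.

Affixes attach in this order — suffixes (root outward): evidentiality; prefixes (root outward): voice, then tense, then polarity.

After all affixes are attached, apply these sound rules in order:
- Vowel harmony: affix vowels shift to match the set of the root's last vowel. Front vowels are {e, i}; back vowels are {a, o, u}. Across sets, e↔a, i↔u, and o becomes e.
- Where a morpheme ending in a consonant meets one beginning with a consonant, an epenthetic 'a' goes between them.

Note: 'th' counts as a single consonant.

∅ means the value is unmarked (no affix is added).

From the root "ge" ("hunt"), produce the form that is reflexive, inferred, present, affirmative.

gesarehehageeh

Attach voice reflexive heh- → hehge.
Attach tense present ro- → rohehge.
Attach evidentiality inferred -oh → rohehgeoh.
Attach polarity affirmative gos- → gosrohehgeoh.
Apply vowel harmony: gosrohehgeoh → gesrehehgeeh.
Apply epenthesis: gesrehehgeeh → gesarehehageeh.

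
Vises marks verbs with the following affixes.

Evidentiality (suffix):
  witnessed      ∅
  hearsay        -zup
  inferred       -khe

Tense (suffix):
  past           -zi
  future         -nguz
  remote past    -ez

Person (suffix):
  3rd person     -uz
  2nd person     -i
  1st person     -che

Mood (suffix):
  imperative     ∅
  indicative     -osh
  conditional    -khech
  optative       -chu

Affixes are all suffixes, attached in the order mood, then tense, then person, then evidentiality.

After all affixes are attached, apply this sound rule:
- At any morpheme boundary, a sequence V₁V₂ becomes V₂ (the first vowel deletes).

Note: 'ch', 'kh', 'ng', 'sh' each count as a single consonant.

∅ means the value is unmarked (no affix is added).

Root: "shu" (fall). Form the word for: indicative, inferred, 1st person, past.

Attach mood indicative -osh → shuosh.
Attach tense past -zi → shuoshzi.
Attach person 1st person -che → shuoshziche.
Attach evidentiality inferred -khe → shuoshzichekhe.
Apply vowel deletion: shuoshzichekhe → shoshzichekhe.

shoshzichekhe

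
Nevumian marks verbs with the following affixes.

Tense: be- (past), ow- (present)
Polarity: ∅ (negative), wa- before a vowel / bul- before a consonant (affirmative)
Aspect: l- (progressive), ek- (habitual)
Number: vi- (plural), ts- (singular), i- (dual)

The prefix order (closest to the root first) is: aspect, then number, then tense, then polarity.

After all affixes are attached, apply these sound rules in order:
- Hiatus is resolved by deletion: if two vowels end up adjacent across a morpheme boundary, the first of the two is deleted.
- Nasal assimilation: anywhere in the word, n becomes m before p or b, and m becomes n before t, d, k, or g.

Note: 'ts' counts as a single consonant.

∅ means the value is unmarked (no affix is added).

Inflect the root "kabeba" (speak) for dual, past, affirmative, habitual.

Attach aspect habitual ek- → ekkabeba.
Attach number dual i- → iekkabeba.
Attach tense past be- → beiekkabeba.
Attach polarity affirmative bul- (before consonant 'b') → bulbeiekkabeba.
Apply vowel deletion: bulbeiekkabeba → bulbekkabeba.
Nasal assimilation: no change.

bulbekkabeba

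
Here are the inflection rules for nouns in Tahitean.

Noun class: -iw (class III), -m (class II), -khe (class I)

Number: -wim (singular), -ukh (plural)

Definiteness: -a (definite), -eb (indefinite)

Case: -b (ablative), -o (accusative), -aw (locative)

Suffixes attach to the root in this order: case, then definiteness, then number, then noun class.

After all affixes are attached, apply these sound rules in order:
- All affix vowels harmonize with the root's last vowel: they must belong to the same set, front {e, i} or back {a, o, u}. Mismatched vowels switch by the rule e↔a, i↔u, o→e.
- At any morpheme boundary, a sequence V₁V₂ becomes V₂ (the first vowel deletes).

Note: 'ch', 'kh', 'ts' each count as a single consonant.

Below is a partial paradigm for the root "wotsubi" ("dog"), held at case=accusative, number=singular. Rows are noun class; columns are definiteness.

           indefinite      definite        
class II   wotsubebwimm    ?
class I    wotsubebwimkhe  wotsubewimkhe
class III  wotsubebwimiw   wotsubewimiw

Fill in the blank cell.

Attach case accusative -o → wotsubio.
Attach definiteness definite -a → wotsubioa.
Attach number singular -wim → wotsubioawim.
Attach noun class class II -m → wotsubioawimm.
Apply vowel harmony: wotsubioawimm → wotsubieewimm.
Apply vowel deletion: wotsubieewimm → wotsubewimm.

wotsubewimm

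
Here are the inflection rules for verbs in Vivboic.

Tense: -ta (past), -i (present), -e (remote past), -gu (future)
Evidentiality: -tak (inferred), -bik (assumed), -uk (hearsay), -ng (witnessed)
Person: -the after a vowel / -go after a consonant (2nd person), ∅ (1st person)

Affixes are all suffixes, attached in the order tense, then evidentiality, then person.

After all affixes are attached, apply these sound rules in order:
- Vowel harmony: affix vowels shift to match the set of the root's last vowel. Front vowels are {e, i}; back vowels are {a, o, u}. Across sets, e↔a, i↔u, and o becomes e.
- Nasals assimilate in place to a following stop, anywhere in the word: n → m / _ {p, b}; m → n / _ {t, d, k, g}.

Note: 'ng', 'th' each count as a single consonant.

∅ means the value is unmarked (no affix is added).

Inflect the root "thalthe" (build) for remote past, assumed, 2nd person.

Attach tense remote past -e → thalthee.
Attach evidentiality assumed -bik → thaltheebik.
Attach person 2nd person -go (after consonant 'k') → thaltheebikgo.
Apply vowel harmony: thaltheebikgo → thaltheebikge.
Nasal assimilation: no change.

thaltheebikge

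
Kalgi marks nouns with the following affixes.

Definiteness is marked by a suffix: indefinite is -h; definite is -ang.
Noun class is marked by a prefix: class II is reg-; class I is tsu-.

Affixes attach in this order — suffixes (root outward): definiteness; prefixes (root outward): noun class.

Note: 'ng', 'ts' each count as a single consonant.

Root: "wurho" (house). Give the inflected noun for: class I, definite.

Attach noun class class I tsu- → tsuwurho.
Attach definiteness definite -ang → tsuwurhoang.

tsuwurhoang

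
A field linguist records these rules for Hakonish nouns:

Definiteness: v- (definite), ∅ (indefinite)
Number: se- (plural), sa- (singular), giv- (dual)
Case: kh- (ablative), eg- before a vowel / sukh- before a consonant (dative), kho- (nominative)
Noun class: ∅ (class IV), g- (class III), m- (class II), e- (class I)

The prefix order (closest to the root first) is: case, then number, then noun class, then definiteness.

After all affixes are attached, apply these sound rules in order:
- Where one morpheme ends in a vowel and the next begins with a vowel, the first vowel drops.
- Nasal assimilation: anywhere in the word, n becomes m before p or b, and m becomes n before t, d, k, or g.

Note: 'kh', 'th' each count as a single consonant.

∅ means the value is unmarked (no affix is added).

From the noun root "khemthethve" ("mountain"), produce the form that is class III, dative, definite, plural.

vgsesukhkhemthethve

Attach case dative sukh- (before consonant 'kh') → sukhkhemthethve.
Attach number plural se- → sesukhkhemthethve.
Attach noun class class III g- → gsesukhkhemthethve.
Attach definiteness definite v- → vgsesukhkhemthethve.
Vowel deletion: no change.
Nasal assimilation: no change.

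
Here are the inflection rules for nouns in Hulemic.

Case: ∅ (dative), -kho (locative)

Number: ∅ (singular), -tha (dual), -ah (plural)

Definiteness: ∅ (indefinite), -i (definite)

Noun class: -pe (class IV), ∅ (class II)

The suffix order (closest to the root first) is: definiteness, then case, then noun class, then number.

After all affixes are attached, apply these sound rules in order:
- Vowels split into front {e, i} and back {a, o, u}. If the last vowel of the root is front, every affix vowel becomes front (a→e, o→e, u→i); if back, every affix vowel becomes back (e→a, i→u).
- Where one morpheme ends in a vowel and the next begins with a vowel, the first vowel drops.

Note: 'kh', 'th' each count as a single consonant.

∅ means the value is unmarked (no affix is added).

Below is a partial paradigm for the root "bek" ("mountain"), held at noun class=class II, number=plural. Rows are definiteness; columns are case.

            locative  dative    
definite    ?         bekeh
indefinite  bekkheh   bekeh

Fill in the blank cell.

bekikheh

Attach definiteness definite -i → beki.
Attach case locative -kho → bekikho.
noun class = class II: zero marking, form stays bekikho.
Attach number plural -ah → bekikhoah.
Apply vowel harmony: bekikhoah → bekikheeh.
Apply vowel deletion: bekikheeh → bekikheh.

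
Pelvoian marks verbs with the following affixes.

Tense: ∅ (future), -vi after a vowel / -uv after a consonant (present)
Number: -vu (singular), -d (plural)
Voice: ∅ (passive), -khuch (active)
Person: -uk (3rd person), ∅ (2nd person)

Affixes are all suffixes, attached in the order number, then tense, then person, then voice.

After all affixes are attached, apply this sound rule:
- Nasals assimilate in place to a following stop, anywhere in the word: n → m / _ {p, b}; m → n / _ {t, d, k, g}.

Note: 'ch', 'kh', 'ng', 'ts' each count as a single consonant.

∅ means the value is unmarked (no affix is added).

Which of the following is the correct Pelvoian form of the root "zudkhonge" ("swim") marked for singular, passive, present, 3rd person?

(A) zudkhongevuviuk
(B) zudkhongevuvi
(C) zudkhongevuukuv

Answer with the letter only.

Attach number singular -vu → zudkhongevu.
Attach tense present -vi (after vowel 'u') → zudkhongevuvi.
Attach person 3rd person -uk → zudkhongevuviuk.
voice = passive: zero marking, form stays zudkhongevuviuk.
Nasal assimilation: no change.
So the correct form is zudkhongevuviuk, option (A).
(C) zudkhongevuukuv is wrong: it has the affixes in the wrong order.
(B) zudkhongevuvi is wrong: it uses 2nd person instead of 3rd person for person.

A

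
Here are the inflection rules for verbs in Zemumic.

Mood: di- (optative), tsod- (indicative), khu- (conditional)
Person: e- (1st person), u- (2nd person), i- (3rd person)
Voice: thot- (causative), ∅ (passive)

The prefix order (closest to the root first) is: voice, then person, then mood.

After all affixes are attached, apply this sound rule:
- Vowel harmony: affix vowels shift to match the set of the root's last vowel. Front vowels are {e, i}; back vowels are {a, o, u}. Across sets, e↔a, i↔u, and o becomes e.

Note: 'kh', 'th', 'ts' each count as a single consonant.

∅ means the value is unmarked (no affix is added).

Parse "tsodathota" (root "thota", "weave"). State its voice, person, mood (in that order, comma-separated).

passive, 1st person, indicative

Segment: tsod-e-thota.
voice: ∅ → passive.
person: e- → 1st person.
mood: tsod- → indicative.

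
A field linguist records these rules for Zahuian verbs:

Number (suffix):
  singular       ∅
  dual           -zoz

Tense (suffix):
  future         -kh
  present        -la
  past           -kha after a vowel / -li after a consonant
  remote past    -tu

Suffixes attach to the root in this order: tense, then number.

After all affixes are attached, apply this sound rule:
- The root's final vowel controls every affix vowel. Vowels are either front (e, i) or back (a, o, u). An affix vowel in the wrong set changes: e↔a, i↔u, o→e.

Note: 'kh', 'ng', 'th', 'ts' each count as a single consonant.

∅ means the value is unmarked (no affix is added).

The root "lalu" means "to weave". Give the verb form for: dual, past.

lalukhazoz

Attach tense past -kha (after vowel 'u') → lalukha.
Attach number dual -zoz → lalukhazoz.
Vowel harmony: no change.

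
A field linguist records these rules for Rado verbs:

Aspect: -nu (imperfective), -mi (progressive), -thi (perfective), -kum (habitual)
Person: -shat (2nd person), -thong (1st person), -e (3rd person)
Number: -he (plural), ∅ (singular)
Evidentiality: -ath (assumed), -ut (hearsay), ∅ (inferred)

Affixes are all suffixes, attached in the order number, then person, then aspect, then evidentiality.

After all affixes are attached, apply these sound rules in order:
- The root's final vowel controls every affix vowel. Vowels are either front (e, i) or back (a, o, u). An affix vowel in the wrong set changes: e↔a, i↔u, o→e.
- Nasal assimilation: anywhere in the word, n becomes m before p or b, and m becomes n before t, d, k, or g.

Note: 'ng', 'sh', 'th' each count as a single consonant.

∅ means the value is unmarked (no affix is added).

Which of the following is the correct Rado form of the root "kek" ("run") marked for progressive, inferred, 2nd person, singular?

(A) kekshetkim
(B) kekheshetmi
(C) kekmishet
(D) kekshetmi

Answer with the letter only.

D

number = singular: zero marking, form stays kek.
Attach person 2nd person -shat → kekshat.
Attach aspect progressive -mi → kekshatmi.
evidentiality = inferred: zero marking, form stays kekshatmi.
Apply vowel harmony: kekshatmi → kekshetmi.
Nasal assimilation: no change.
So the correct form is kekshetmi, option (D).
(C) kekmishet is wrong: it has the affixes in the wrong order.
(A) kekshetkim is wrong: it uses habitual instead of progressive for aspect.
(B) kekheshetmi is wrong: it uses plural instead of singular for number.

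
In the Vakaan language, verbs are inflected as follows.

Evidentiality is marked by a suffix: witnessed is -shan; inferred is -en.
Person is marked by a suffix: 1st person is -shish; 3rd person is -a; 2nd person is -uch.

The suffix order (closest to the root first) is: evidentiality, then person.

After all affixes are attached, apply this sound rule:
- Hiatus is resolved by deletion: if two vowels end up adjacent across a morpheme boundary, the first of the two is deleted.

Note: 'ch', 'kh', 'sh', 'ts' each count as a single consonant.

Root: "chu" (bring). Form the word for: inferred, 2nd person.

Attach evidentiality inferred -en → chuen.
Attach person 2nd person -uch → chuenuch.
Apply vowel deletion: chuenuch → chenuch.

chenuch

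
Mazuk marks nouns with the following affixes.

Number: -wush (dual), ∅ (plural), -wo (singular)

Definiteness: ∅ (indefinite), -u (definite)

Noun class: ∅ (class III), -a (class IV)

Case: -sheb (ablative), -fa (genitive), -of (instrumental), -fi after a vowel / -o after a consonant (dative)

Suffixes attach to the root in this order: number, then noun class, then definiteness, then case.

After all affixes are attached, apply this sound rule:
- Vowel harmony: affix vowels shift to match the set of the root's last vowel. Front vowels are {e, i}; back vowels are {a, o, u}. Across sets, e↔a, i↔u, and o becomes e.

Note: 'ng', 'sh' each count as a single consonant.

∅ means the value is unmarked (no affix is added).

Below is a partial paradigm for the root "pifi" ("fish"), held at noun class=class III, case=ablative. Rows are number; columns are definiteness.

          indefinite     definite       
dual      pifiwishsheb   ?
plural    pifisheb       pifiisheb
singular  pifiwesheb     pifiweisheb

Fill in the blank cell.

pifiwishisheb

Attach number dual -wush → pifiwush.
noun class = class III: zero marking, form stays pifiwush.
Attach definiteness definite -u → pifiwushu.
Attach case ablative -sheb → pifiwushusheb.
Apply vowel harmony: pifiwushusheb → pifiwishisheb.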